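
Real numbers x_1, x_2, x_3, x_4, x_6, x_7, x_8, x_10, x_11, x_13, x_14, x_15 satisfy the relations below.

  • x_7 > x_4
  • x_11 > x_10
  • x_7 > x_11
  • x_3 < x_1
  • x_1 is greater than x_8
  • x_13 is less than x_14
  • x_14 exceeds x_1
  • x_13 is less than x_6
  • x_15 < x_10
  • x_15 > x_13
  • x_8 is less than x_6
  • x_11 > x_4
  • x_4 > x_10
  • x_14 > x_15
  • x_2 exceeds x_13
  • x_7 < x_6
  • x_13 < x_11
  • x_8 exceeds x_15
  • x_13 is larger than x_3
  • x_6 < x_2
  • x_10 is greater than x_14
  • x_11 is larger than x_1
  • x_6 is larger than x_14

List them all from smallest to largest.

x_3 < x_13 < x_15 < x_8 < x_1 < x_14 < x_10 < x_4 < x_11 < x_7 < x_6 < x_2

Nothing is placed below x_3, so it is least; from there x_3 < x_13; x_13 < x_15; x_15 < x_8; x_8 < x_1; x_1 < x_14; x_14 < x_10; x_10 < x_4; x_4 < x_11; x_11 < x_7; x_7 < x_6; x_6 < x_2, each given directly.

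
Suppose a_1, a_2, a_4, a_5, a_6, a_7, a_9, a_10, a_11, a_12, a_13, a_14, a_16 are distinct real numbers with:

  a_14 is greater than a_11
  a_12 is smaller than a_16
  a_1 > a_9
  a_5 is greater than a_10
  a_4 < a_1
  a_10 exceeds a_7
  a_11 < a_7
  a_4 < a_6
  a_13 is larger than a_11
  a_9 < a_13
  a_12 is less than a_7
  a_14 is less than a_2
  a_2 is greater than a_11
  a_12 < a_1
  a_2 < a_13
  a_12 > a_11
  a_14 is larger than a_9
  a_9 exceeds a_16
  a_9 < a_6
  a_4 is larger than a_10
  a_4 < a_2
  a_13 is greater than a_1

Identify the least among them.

a_11

a_12 is not least since a_11 < a_12; a_16 is not least since a_12 < a_16; a_9 is not least since a_16 < a_9; a_7 is not least since a_11 < a_7; a_10 is not least since a_7 < a_10; a_4 is not least since a_10 < a_4; a_14 is not least since a_9 < a_14; a_2 is not least since a_11 < a_2; a_6 is not least since a_9 < a_6; a_5 is not least since a_10 < a_5; a_1 is not least since a_4 < a_1; a_13 is not least since a_2 < a_13.
Only a_11 has nothing below it, so a_11 is the least.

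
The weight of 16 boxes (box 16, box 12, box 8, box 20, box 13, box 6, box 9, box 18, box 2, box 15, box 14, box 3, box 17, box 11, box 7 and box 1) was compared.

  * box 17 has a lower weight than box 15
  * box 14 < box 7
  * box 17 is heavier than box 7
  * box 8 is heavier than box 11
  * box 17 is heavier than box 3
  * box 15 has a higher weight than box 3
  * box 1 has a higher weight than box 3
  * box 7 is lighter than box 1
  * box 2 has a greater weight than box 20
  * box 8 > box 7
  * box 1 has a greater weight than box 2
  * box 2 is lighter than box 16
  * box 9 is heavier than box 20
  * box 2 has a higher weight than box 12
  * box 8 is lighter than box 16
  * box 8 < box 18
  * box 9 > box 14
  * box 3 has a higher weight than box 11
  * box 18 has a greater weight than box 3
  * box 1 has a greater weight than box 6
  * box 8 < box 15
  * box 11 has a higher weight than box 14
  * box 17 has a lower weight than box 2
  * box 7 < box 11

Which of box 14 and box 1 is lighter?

box 14

Chaining the given relations: box 14 < box 7 < box 11 < box 3 < box 17 < box 2 < box 1.
So box 14 < box 1; box 14 is the lighter of the two.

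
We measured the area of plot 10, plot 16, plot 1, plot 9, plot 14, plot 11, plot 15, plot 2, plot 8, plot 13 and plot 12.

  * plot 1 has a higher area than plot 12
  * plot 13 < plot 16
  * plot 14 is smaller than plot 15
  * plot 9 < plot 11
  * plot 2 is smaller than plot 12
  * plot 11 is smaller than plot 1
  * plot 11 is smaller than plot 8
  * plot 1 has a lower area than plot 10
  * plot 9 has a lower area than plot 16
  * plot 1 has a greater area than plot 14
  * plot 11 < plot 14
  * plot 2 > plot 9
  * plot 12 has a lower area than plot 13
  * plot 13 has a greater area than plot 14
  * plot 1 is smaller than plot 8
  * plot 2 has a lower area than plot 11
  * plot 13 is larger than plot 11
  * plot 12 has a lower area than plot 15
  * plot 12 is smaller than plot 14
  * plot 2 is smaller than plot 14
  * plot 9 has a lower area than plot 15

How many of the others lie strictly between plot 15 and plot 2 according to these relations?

The relations place plot 2 below plot 15. An element lies strictly between them when it is forced above plot 2 and also forced below plot 15.
Above plot 2: {plot 12, plot 11, plot 14, plot 13, plot 1, plot 8, plot 10, plot 16}. Below plot 15: {plot 9, plot 12, plot 11, plot 14}.
Intersection: {plot 12, plot 11, plot 14} — 3.

3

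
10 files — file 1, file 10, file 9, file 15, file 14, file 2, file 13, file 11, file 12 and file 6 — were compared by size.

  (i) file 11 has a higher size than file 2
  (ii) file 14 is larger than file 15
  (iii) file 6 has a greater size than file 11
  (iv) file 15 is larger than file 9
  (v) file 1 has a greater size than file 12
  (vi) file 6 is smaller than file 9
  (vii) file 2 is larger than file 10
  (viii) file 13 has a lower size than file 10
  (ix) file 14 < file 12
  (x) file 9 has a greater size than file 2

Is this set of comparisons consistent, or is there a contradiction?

The single ordering file 13 < file 10 < file 2 < file 11 < file 6 < file 9 < file 15 < file 14 < file 12 < file 1 satisfies every listed relation, so no contradiction arises.

consistent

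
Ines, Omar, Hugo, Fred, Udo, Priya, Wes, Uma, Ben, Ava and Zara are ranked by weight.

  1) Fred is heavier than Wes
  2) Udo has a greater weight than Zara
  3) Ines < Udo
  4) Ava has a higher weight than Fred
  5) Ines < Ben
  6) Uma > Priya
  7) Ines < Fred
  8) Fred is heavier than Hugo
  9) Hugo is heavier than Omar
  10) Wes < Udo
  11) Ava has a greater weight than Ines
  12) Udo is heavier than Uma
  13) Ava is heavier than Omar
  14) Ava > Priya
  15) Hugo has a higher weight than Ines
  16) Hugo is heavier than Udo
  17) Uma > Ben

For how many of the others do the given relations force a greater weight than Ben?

5

The elements the relations force above Ben are Uma, Udo, Hugo, Fred, Ava — no chain reaches any other.
That is 5.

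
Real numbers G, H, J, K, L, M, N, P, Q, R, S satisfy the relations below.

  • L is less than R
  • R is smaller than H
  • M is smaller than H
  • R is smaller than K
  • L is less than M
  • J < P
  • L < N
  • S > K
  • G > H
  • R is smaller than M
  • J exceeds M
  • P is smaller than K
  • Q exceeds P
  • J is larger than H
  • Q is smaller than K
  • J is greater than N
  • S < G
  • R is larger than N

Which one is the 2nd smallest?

N

Chaining the given pairs: L < N < R < M < H < J < P < Q < K < S < G.
The 2nd smallest is N.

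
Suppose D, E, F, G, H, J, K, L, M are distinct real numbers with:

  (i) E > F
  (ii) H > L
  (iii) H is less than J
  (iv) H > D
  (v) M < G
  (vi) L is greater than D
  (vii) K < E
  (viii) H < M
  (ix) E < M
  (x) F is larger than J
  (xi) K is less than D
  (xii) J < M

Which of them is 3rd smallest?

L

The consecutive relations fix a unique order: K < D < L < H < J < F < E < M < G.
The 3rd smallest is L.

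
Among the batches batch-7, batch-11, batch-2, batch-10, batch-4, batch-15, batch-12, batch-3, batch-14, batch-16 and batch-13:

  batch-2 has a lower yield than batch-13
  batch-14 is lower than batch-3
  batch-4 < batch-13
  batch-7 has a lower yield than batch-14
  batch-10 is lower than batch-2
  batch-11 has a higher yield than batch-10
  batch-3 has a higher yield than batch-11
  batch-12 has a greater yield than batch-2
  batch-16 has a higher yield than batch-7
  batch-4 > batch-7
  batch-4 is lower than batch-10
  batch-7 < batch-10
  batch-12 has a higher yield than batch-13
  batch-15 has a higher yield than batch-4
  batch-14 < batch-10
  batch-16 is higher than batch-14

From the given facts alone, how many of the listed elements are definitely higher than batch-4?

7

From batch-4 the given relations immediately reach batch-15, batch-10, batch-13.
From those, batch-2, batch-12, batch-11 — 6 in total.
From those, batch-3 — 7 in total.
No other element is forced above batch-4 by the given relations, so the count is 7.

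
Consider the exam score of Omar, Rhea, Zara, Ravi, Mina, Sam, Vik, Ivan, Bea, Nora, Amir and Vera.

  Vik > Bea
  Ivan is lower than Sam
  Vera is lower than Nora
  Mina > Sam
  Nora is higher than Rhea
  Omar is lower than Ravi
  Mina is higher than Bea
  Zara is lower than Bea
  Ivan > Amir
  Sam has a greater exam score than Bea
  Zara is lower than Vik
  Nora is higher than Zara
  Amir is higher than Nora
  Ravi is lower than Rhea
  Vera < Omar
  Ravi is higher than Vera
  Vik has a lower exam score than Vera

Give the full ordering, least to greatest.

Nothing is placed below Zara, so it is least; from there Zara < Bea; Bea < Vik; Vik < Vera; Vera < Omar; Omar < Ravi; Ravi < Rhea; Rhea < Nora; Nora < Amir; Amir < Ivan; Ivan < Sam; Sam < Mina, each given directly.

Zara < Bea < Vik < Vera < Omar < Ravi < Rhea < Nora < Amir < Ivan < Sam < Mina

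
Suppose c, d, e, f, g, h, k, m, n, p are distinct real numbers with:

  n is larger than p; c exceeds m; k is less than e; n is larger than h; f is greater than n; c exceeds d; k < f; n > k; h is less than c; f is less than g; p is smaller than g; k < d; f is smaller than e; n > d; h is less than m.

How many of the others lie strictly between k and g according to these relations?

3

The relations place k below g. An element lies strictly between them when it is forced above k and also forced below g.
Above k: {d, n, f, e, c}. Below g: {h, d, p, n, f}.
Intersection: {d, n, f} — 3.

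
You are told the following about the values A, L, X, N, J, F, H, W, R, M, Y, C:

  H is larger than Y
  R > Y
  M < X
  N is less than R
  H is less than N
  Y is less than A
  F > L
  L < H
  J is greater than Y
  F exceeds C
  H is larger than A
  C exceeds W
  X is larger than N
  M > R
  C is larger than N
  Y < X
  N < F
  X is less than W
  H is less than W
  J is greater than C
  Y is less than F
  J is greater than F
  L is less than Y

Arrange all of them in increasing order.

L < Y < A < H < N < R < M < X < W < C < F < J

The consecutive links are each given: L < Y; Y < A; A < H; H < N; N < R; R < M; M < X; X < W; W < C; C < F; F < J.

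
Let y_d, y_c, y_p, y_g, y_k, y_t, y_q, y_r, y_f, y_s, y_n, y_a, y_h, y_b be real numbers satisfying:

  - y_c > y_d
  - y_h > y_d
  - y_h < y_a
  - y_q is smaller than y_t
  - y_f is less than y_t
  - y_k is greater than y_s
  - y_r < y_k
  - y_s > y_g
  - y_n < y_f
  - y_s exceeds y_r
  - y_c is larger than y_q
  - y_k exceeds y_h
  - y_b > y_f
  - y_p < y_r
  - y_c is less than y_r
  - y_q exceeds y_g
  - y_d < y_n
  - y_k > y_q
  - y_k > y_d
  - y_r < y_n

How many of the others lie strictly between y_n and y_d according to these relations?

Chaining upward from y_d reaches: y_c, y_h, y_r, y_s, y_f, y_k, y_b, y_t, y_a.
Chaining downward from y_n reaches: y_g, y_p, y_q, y_c, y_r.
Strictly between y_d and y_n are those in both lists: y_c, y_r — 2 elements.

2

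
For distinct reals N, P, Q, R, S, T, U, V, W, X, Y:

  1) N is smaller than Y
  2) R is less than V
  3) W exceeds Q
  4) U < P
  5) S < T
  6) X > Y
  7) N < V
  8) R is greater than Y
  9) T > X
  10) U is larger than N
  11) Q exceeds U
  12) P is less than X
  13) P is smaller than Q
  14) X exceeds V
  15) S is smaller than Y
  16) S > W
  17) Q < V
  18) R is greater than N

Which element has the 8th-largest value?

Q

Piecing the relations together gives one ordering: N < U < P < Q < W < S < Y < R < V < X < T.
Counting 8 from the largest end gives Q.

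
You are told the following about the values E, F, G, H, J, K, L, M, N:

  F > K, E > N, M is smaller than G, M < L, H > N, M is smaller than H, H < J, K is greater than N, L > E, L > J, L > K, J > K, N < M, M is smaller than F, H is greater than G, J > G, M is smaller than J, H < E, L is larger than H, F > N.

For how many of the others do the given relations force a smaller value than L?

Directly below L: M, K, H, J, E.
One step further: N, G (7 so far).
No other element is forced below L by the given relations, so the count is 7.

7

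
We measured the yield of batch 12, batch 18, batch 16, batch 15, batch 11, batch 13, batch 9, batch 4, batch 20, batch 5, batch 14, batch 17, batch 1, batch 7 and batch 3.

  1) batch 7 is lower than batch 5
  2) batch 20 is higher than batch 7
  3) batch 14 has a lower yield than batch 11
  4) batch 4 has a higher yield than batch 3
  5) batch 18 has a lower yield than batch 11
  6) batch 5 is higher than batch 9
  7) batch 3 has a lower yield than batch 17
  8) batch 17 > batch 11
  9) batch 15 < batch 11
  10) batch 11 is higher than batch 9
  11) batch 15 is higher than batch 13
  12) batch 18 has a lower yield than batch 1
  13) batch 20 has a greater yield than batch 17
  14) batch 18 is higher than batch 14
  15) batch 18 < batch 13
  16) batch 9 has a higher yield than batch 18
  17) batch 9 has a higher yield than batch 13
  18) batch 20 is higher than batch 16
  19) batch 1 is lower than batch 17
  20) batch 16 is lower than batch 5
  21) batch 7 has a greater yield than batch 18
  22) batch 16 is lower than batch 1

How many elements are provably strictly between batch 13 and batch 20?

The relations place batch 13 below batch 20. An element lies strictly between them when it is forced above batch 13 and also forced below batch 20.
Above batch 13: {batch 9, batch 5, batch 15, batch 11, batch 17}. Below batch 20: {batch 14, batch 18, batch 16, batch 1, batch 7, batch 3, batch 9, batch 15, batch 11, batch 17}.
Intersection: {batch 9, batch 15, batch 11, batch 17} — 4.

4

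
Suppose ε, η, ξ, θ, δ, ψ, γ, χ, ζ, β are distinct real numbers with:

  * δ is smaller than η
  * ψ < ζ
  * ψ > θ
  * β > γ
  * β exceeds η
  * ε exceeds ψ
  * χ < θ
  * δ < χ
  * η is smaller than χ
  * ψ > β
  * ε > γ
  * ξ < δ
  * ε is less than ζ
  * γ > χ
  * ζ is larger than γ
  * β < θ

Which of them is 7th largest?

The consecutive relations fix a unique order: ξ < δ < η < χ < γ < β < θ < ψ < ε < ζ.
The 7th largest is χ.

χ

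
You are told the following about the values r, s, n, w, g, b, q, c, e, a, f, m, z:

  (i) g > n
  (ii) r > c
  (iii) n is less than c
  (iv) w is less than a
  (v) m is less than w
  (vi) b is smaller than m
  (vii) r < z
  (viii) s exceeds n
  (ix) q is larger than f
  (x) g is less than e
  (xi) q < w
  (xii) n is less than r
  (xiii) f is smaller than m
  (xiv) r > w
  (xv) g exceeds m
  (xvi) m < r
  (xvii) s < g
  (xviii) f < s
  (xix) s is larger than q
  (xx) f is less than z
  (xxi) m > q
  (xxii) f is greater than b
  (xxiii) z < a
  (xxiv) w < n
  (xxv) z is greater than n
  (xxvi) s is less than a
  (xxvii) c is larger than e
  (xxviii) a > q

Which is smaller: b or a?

b

Chaining the given relations: b < f < q < m < w < n < s < g < e < c < r < z < a.
So b < a; b is the smaller of the two.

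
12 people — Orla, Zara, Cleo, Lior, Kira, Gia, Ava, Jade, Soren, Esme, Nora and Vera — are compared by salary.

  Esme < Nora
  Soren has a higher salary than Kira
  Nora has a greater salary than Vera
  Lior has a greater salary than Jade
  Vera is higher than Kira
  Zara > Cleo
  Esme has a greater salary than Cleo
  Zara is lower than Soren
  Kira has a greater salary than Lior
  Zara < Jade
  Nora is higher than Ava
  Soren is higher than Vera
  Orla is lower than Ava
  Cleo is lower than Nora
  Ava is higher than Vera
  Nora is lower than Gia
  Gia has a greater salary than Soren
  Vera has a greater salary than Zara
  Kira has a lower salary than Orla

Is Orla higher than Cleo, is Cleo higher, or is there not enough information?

Orla

The relevant relations are Cleo < Zara; Zara < Jade; Jade < Lior; Lior < Kira; Kira < Orla.
Together: Cleo < Zara < Jade < Lior < Kira < Orla.
So Orla is higher.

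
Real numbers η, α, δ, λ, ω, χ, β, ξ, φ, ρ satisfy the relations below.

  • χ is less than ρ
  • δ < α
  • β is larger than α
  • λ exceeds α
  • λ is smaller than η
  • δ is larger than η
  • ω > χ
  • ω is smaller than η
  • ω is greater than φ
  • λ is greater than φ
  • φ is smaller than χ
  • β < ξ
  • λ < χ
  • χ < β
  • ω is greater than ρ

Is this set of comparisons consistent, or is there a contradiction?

inconsistent

Chaining the given relations yields λ < χ < ρ < ω < η < δ < α, so λ < α. But one relation states α < λ. These cannot both hold.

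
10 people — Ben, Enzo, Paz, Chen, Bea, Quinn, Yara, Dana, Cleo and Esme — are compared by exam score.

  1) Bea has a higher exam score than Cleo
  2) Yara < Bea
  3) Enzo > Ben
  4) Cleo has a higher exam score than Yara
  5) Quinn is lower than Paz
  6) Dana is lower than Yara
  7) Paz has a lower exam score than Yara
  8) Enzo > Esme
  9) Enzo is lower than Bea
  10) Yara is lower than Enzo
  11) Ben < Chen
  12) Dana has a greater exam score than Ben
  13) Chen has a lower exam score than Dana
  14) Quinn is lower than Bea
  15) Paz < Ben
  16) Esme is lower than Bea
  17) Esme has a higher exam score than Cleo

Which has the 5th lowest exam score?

Dana

The consecutive relations fix a unique order: Quinn < Paz < Ben < Chen < Dana < Yara < Cleo < Esme < Enzo < Bea.
The 5th smallest is Dana.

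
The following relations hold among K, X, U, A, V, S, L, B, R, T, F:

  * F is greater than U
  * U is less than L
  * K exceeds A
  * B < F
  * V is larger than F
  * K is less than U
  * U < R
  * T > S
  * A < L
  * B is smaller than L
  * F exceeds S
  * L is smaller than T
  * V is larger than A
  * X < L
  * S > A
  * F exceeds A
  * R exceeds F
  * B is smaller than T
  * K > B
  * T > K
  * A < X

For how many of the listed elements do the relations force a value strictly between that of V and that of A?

4

The relations place A below V. An element lies strictly between them when it is forced above A and also forced below V.
Above A: {S, X, K, U, F, L, T, R}. Below V: {B, S, K, U, F}.
Intersection: {S, K, U, F} — 4.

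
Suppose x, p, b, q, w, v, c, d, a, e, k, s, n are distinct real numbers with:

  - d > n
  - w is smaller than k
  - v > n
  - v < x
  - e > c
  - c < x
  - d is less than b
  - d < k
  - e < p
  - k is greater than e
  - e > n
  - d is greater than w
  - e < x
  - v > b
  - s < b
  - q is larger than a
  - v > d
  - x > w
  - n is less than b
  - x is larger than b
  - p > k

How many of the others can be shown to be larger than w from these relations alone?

Directly above w: d, k, x.
One step further: b, v, p (6 so far).
Nothing else is reachable above w; 6 in all.

6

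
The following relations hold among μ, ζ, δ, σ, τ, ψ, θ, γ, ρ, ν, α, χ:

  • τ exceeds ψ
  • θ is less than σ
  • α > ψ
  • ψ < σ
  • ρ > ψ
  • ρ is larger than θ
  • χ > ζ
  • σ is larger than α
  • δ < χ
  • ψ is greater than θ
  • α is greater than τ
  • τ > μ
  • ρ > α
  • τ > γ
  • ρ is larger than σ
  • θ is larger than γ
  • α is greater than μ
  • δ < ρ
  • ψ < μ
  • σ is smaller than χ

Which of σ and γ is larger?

γ < θ and θ < ψ give γ < ψ.
With ψ < μ: γ < θ < ψ < μ.
With μ < τ: γ < θ < ψ < μ < τ.
With τ < α: γ < θ < ψ < μ < τ < α.
Then α < σ extends the chain to σ.
So γ < σ; σ is the larger of the two.

σ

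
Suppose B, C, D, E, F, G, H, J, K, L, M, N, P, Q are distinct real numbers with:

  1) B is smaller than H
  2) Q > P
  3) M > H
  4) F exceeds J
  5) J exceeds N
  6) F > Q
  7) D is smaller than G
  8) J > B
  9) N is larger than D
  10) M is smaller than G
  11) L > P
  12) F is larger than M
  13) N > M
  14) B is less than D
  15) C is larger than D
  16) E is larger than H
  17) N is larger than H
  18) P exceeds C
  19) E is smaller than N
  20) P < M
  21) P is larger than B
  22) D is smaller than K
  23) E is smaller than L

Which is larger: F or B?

B < D and D < C give B < C.
Then C < P extends the chain to P.
Then P < M extends the chain to M.
Then M < N extends the chain to N.
Then N < J extends the chain to J.
Then J < F extends the chain to F.
So B < F; F is the larger of the two.

F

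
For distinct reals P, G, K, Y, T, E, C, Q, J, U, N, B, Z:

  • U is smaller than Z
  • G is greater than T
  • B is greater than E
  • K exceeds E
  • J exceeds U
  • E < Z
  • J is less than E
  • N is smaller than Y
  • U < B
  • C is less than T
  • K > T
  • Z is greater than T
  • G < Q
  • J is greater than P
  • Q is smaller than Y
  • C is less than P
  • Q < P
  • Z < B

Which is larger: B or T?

B

T < G < Q < P < J < E < Z < B, by transitivity through G, Q, P, J, E, Z.
So T < B; B is the larger of the two.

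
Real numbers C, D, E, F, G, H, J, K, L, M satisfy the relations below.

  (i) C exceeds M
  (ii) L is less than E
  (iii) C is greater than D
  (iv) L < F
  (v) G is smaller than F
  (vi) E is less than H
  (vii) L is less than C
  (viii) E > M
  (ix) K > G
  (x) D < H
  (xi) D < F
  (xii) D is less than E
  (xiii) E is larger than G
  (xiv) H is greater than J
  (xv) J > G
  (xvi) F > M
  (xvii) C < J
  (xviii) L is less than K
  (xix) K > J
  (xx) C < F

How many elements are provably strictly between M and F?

1

The relations place M below F. An element lies strictly between them when it is forced above M and also forced below F.
Above M: {C, E, J, K, H}. Below F: {L, D, C, G}.
Intersection: {C} — 1.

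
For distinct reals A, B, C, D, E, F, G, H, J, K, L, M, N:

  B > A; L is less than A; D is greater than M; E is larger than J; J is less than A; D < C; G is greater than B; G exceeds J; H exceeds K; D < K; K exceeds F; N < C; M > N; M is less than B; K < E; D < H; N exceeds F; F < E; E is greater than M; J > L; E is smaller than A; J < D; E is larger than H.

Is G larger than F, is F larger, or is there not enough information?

Link the given pairs in sequence: F < N; N < M; M < D; D < K; K < H; H < E; E < A; A < B; B < G.
Chaining these gives F < N < M < D < K < H < E < A < B < G.
So G is larger.

G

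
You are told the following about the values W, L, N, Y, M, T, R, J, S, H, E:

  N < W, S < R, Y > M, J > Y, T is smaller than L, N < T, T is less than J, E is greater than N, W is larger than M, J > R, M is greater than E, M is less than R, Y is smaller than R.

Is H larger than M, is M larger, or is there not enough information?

Following every chain through M: above M we get Y, R, W, J; below M we get N, E.
H is not reached, and no chain runs the other way from H to M.
So the given relations leave the order of M and H undetermined.

undetermined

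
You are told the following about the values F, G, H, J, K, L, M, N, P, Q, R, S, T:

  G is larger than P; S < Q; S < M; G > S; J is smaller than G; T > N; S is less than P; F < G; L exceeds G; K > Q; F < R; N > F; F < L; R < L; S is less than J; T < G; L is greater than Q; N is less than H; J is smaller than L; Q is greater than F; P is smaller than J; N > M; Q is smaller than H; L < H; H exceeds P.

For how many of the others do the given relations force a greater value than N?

The elements the relations force above N are T, G, L, H — no chain reaches any other.
That is 4.

4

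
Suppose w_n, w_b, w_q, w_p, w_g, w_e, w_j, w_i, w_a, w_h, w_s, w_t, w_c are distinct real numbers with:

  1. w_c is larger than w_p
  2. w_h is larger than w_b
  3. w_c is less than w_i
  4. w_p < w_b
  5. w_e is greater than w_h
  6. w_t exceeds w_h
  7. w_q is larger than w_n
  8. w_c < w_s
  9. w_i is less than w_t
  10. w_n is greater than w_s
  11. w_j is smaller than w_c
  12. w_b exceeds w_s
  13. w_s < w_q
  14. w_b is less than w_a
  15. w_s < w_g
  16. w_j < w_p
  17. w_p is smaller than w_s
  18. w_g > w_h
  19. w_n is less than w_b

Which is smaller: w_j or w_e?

w_j

w_j < w_p < w_c < w_s < w_n < w_b < w_h < w_e, by transitivity through w_p, w_c, w_s, w_n, w_b, w_h.
So w_j < w_e; w_j is the smaller of the two.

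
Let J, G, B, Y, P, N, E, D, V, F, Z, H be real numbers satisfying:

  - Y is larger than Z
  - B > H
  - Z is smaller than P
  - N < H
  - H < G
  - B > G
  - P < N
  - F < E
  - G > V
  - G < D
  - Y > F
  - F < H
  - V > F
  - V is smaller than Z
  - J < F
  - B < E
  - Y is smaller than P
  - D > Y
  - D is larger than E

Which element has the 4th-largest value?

G

Chaining the given pairs: J < F < V < Z < Y < P < N < H < G < B < E < D.
The 4th largest is G.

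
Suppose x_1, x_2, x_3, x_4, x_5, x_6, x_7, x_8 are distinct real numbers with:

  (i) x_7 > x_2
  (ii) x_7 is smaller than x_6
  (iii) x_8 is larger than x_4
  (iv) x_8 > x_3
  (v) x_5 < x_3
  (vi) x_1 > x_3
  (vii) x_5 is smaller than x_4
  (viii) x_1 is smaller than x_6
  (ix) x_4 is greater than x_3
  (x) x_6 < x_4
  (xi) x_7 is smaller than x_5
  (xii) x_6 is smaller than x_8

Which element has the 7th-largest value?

The consecutive relations fix a unique order: x_2 < x_7 < x_5 < x_3 < x_1 < x_6 < x_4 < x_8.
Counting 7 from the largest end gives x_7.

x_7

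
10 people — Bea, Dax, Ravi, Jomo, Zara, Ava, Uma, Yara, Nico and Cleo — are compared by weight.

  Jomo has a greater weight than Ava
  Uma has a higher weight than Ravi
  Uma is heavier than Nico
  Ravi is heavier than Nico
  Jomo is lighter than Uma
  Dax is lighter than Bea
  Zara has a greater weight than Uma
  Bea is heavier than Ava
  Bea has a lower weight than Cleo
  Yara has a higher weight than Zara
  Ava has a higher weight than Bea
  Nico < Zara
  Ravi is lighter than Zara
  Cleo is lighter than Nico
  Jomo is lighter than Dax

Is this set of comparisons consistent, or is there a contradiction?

inconsistent

We have Bea < Ava stated directly, yet also Ava < Jomo < Dax < Bea by chaining the others — so Ava < Bea. Contradiction.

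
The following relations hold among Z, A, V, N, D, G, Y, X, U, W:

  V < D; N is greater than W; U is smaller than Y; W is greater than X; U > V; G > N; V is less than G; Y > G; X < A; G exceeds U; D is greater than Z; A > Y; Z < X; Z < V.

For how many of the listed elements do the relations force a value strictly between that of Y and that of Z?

6

Chaining upward from Z reaches: V, U, X, W, N, G, A, D.
Chaining downward from Y reaches: V, U, X, W, N, G.
Strictly between Z and Y are those in both lists: V, U, X, W, N, G — 6 elements.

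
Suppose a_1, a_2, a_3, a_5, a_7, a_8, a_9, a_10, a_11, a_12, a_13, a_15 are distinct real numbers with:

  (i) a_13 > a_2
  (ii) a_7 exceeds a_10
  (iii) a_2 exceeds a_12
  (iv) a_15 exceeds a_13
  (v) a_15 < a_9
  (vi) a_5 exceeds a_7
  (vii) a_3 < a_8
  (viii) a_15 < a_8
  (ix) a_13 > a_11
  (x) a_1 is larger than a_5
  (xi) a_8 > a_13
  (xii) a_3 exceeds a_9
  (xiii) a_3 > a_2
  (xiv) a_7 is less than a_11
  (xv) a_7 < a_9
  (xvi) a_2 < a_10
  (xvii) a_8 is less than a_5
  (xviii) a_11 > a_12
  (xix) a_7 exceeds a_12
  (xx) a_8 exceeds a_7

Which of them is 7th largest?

Chaining the given pairs: a_12 < a_2 < a_10 < a_7 < a_11 < a_13 < a_15 < a_9 < a_3 < a_8 < a_5 < a_1.
Counting 7 from the largest end gives a_13.

a_13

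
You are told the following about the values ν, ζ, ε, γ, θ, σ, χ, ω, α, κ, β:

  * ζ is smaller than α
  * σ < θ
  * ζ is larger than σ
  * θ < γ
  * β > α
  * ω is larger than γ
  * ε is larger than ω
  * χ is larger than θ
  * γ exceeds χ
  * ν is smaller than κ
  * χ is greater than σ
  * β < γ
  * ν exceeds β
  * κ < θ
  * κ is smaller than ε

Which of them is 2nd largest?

Chaining the given pairs: σ < ζ < α < β < ν < κ < θ < χ < γ < ω < ε.
Counting 2 from the largest end gives ω.

ω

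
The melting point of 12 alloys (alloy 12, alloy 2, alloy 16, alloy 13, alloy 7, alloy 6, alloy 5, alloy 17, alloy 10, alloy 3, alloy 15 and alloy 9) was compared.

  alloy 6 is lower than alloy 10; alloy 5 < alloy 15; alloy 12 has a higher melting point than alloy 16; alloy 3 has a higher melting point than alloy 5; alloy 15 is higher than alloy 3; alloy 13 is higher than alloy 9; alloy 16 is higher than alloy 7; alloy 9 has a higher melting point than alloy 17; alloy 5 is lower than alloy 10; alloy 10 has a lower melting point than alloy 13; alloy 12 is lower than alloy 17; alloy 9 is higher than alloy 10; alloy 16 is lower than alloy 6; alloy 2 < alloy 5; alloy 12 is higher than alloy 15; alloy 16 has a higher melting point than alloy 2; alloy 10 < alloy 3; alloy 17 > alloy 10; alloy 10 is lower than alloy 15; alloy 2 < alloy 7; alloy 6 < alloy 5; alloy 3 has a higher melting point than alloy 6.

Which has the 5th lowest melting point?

The consecutive relations fix a unique order: alloy 2 < alloy 7 < alloy 16 < alloy 6 < alloy 5 < alloy 10 < alloy 3 < alloy 15 < alloy 12 < alloy 17 < alloy 9 < alloy 13.
The 5th smallest is alloy 5.

alloy 5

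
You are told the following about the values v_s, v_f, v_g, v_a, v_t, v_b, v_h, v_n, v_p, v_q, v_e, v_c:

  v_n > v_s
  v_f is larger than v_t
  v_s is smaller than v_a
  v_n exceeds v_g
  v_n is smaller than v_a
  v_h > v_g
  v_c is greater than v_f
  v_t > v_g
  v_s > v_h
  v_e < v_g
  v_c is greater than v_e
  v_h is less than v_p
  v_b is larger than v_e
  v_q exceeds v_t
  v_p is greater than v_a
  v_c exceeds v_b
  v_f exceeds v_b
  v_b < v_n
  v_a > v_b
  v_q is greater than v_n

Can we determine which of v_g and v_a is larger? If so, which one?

v_a

Link the given pairs in sequence: v_g < v_h; v_h < v_s; v_s < v_n; v_n < v_a.
Together: v_g < v_h < v_s < v_n < v_a.
So v_a is larger.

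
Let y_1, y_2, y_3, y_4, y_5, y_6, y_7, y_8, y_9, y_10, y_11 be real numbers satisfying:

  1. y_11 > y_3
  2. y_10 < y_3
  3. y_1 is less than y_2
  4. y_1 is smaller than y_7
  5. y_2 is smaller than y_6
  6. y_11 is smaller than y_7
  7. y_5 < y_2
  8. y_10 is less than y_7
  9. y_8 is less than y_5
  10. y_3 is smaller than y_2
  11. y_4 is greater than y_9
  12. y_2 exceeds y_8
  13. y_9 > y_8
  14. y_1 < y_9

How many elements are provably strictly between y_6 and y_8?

2

The relations place y_8 below y_6. An element lies strictly between them when it is forced above y_8 and also forced below y_6.
Above y_8: {y_5, y_2, y_9, y_4}. Below y_6: {y_10, y_3, y_5, y_1, y_2}.
Intersection: {y_5, y_2} — 2.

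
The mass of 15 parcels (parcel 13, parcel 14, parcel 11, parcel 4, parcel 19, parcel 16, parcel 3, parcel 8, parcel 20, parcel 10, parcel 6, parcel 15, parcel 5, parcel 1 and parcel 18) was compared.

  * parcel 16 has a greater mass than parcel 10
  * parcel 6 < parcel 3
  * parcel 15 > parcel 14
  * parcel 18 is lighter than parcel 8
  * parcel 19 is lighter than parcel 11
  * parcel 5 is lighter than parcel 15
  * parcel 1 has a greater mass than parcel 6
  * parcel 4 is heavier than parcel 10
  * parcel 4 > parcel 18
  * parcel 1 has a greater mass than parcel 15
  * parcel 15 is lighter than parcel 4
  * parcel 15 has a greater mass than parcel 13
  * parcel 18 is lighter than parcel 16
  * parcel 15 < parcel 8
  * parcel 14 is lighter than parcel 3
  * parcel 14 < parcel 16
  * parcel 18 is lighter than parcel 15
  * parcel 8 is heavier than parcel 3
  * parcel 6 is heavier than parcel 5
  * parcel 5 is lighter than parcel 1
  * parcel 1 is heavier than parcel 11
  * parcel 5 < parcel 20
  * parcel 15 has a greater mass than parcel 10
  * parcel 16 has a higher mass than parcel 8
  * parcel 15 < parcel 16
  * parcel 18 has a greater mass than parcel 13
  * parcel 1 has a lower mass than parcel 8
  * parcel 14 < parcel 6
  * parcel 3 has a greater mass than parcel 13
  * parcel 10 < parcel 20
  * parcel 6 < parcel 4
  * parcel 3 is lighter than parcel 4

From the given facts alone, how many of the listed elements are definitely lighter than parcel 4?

8

From parcel 4 the given relations immediately reach parcel 10, parcel 18, parcel 6, parcel 15, parcel 3.
From those, parcel 5, parcel 14, parcel 13 — 8 in total.
No other element is forced below parcel 4 by the given relations, so the count is 8.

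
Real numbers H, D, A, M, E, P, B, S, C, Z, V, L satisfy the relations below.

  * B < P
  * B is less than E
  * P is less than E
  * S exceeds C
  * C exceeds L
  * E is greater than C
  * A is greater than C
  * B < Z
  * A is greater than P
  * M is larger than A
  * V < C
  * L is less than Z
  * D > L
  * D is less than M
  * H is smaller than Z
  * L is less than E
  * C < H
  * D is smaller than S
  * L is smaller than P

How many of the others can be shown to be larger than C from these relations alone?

From C the given relations immediately reach E, H, S, A.
From those, Z, M — 6 in total.
Nothing else is reachable above C; 6 in all.

6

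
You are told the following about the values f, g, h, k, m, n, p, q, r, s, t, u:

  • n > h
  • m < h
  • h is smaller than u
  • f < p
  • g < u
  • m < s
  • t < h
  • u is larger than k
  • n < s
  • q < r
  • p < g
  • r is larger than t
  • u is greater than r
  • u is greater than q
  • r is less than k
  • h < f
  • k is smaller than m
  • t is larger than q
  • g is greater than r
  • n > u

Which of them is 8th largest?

Chaining the given pairs: q < t < r < k < m < h < f < p < g < u < n < s.
The 8th largest is m.

m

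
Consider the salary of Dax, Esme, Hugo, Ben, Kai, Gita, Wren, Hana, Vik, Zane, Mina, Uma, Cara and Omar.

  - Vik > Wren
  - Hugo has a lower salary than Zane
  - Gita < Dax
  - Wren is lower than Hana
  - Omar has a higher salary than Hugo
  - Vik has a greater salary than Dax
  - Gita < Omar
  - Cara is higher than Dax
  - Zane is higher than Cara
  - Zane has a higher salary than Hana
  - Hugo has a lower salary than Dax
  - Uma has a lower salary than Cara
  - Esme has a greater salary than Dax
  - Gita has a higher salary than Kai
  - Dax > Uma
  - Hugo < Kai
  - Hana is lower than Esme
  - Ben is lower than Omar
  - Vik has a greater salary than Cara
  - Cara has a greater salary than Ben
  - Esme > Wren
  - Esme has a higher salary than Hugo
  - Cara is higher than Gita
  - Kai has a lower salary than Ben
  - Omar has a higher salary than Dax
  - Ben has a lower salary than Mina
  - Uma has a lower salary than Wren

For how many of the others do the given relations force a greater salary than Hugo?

10

From Hugo the given relations immediately reach Kai, Dax, Zane, Omar, Esme.
From those, Gita, Ben, Cara, Vik — 9 in total.
From those, Mina — 10 in total.
Nothing else is reachable above Hugo; 10 in all.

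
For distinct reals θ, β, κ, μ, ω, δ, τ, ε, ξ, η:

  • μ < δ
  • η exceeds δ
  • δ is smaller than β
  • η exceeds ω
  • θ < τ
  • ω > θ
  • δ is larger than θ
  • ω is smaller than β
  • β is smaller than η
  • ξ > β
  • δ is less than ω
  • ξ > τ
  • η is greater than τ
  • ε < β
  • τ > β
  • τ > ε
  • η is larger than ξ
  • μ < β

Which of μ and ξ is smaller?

Following the relations from μ: μ < δ < ω < β < τ < ξ.
So μ < ξ; μ is the smaller of the two.

μ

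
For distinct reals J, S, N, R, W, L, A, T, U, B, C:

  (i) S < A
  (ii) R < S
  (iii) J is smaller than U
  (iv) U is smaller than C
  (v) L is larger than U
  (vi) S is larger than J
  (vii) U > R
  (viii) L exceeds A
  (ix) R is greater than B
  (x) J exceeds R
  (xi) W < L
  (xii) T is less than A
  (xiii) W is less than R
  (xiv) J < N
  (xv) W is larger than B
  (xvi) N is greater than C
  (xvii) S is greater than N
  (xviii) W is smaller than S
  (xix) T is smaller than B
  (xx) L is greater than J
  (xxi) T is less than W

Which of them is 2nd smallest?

B

Piecing the relations together gives one ordering: T < B < W < R < J < U < C < N < S < A < L.
The 2nd smallest is B.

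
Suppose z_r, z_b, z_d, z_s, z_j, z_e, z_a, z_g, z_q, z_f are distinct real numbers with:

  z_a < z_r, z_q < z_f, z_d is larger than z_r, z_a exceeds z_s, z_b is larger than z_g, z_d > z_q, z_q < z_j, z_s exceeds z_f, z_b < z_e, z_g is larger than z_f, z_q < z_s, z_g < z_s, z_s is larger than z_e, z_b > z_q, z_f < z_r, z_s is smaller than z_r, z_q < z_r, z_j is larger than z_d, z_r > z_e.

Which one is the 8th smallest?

z_r

Piecing the relations together gives one ordering: z_q < z_f < z_g < z_b < z_e < z_s < z_a < z_r < z_d < z_j.
Counting 8 from the smallest end gives z_r.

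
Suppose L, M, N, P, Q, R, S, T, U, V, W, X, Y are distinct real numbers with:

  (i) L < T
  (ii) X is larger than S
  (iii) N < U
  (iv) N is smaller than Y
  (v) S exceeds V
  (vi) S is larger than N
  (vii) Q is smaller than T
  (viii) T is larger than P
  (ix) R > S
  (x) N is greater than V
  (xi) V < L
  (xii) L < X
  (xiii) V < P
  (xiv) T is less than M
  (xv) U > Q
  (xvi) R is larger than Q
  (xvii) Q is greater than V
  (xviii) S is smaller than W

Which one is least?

V

N is not least since V < N; L is not least since V < L; S is not least since N < S; Y is not least since N < Y; P is not least since V < P; Q is not least since V < Q; W is not least since S < W; R is not least since S < R; X is not least since L < X; U is not least since Q < U; T is not least since P < T; M is not least since T < M.
Only V has nothing below it, so V is the least.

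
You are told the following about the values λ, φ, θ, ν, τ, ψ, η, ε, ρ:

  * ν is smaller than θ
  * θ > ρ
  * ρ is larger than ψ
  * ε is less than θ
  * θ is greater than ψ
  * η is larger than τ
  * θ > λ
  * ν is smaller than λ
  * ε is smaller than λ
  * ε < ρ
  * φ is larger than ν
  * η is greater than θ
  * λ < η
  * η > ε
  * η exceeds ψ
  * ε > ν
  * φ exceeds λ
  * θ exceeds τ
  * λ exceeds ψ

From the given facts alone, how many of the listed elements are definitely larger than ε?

Directly above ε: λ, ρ, θ, η.
One step further: φ (5 so far).
Nothing else is reachable above ε; 5 in all.

5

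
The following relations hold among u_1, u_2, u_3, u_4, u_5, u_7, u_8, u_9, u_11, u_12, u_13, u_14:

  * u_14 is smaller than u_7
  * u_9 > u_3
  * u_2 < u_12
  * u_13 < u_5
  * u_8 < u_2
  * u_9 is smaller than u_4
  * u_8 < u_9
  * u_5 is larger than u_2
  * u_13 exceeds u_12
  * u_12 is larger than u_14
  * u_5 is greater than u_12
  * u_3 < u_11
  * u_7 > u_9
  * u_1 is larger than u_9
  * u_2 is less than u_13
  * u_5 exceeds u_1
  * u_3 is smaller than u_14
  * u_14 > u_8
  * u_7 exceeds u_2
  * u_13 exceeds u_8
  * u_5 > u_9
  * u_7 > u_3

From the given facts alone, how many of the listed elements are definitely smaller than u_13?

The elements the relations force below u_13 are u_8, u_3, u_14, u_2, u_12 — no chain reaches any other.
That is 5.

5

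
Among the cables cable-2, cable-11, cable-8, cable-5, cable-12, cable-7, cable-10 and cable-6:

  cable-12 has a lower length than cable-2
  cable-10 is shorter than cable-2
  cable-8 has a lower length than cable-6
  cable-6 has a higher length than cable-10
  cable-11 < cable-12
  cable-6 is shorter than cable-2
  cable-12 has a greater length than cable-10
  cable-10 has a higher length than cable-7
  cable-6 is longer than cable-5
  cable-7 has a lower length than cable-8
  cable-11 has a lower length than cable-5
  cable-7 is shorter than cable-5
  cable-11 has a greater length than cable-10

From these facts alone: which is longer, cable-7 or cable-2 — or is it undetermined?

The relevant relations are cable-7 < cable-10; cable-10 < cable-11; cable-11 < cable-5; cable-5 < cable-6; cable-6 < cable-2.
Chaining these gives cable-7 < cable-10 < cable-11 < cable-5 < cable-6 < cable-2.
So cable-2 is longer.

cable-2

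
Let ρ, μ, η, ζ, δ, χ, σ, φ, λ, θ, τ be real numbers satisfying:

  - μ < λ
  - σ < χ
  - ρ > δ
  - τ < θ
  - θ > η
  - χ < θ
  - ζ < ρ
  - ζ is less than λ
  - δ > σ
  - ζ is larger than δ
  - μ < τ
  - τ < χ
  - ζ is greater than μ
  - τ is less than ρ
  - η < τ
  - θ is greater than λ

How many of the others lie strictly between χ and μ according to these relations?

1

The relations place μ below χ. An element lies strictly between them when it is forced above μ and also forced below χ.
Above μ: {τ, ζ, λ, θ, ρ}. Below χ: {η, σ, τ}.
Intersection: {τ} — 1.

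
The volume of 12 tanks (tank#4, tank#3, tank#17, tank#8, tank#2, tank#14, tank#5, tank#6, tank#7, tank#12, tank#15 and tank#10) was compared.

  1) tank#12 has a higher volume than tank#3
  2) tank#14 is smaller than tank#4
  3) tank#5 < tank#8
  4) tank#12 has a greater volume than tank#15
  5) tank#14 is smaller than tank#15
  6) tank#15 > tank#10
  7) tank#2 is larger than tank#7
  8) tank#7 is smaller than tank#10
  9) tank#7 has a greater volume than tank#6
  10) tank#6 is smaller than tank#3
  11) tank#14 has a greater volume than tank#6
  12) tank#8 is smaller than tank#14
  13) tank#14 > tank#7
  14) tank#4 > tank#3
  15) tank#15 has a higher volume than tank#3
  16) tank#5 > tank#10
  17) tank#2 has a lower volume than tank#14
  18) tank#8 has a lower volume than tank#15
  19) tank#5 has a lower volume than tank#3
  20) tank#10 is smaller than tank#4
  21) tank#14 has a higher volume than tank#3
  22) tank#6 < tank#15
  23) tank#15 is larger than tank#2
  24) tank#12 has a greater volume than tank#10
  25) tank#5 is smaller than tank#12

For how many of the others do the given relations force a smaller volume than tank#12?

From tank#12 the given relations immediately reach tank#10, tank#5, tank#3, tank#15.
From those, tank#6, tank#7, tank#2, tank#8, tank#14 — 9 in total.
No other element is forced below tank#12 by the given relations, so the count is 9.

9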